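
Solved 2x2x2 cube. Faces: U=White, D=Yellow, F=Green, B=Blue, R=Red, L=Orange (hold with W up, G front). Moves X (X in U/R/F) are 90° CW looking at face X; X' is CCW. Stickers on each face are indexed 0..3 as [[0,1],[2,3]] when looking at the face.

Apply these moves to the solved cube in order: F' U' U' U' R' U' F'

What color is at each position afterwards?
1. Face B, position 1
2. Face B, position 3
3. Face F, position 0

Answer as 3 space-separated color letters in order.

After move 1 (F'): F=GGGG U=WWRR R=YRYR D=OOYY L=OWOW
After move 2 (U'): U=WRWR F=OWGG R=GGYR B=YRBB L=BBOW
After move 3 (U'): U=RRWW F=BBGG R=OWYR B=GGBB L=YROW
After move 4 (U'): U=RWRW F=YRGG R=BBYR B=OWBB L=GGOW
After move 5 (R'): R=BRBY U=RBRO F=YWGW D=ORYG B=YWOB
After move 6 (U'): U=BORR F=GGGW R=YWBY B=BROB L=YWOW
After move 7 (F'): F=GWGG U=BOYB R=RWOY D=WWYG L=YROR
Query 1: B[1] = R
Query 2: B[3] = B
Query 3: F[0] = G

Answer: R B G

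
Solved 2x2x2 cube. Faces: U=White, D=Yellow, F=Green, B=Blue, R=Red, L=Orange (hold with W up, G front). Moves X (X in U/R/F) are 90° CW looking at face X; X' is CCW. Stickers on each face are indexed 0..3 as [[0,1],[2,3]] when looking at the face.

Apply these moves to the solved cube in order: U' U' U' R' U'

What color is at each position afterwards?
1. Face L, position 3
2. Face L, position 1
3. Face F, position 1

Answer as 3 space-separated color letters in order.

Answer: O O G

Derivation:
After move 1 (U'): U=WWWW F=OOGG R=GGRR B=RRBB L=BBOO
After move 2 (U'): U=WWWW F=BBGG R=OORR B=GGBB L=RROO
After move 3 (U'): U=WWWW F=RRGG R=BBRR B=OOBB L=GGOO
After move 4 (R'): R=BRBR U=WBWO F=RWGW D=YRYG B=YOYB
After move 5 (U'): U=BOWW F=GGGW R=RWBR B=BRYB L=YOOO
Query 1: L[3] = O
Query 2: L[1] = O
Query 3: F[1] = G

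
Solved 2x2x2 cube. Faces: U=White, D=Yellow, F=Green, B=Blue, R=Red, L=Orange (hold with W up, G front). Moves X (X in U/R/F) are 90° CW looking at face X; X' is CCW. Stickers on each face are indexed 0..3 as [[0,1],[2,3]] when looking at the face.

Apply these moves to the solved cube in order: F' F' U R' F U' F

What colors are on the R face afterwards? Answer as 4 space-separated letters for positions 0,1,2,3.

Answer: Y O R O

Derivation:
After move 1 (F'): F=GGGG U=WWRR R=YRYR D=OOYY L=OWOW
After move 2 (F'): F=GGGG U=WWYY R=OROR D=WWYY L=OROR
After move 3 (U): U=YWYW F=ORGG R=BBOR B=ORBB L=GGOR
After move 4 (R'): R=BRBO U=YBYO F=OWGW D=WRYG B=YRWB
After move 5 (F): F=GOWW U=YBRG R=YROO D=BBYG L=GWOR
After move 6 (U'): U=BGYR F=GWWW R=GOOO B=YRWB L=YROR
After move 7 (F): F=WGWW U=BGRR R=YORO D=OGYG L=YBOB
Query: R face = YORO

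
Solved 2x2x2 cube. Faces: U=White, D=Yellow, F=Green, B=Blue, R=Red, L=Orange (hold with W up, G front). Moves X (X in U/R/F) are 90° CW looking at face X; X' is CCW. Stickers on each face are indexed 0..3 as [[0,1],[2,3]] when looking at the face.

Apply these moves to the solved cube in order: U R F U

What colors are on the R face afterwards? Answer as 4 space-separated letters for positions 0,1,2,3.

After move 1 (U): U=WWWW F=RRGG R=BBRR B=OOBB L=GGOO
After move 2 (R): R=RBRB U=WRWG F=RYGY D=YBYO B=WOWB
After move 3 (F): F=GRYY U=WROG R=WBGB D=RRYO L=GYOB
After move 4 (U): U=OWGR F=WBYY R=WOGB B=GYWB L=GROB
Query: R face = WOGB

Answer: W O G B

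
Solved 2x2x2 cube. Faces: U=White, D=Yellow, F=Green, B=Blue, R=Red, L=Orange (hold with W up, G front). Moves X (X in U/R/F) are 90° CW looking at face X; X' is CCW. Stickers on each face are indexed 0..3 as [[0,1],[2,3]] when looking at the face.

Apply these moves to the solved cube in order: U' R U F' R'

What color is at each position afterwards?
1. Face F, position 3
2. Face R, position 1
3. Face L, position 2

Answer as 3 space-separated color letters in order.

After move 1 (U'): U=WWWW F=OOGG R=GGRR B=RRBB L=BBOO
After move 2 (R): R=RGRG U=WOWG F=OYGY D=YBYR B=WRWB
After move 3 (U): U=WWGO F=RGGY R=WRRG B=BBWB L=OYOO
After move 4 (F'): F=GYRG U=WWWR R=BRYG D=YOYR L=OOOG
After move 5 (R'): R=RGBY U=WWWB F=GWRR D=YYYG B=RBOB
Query 1: F[3] = R
Query 2: R[1] = G
Query 3: L[2] = O

Answer: R G O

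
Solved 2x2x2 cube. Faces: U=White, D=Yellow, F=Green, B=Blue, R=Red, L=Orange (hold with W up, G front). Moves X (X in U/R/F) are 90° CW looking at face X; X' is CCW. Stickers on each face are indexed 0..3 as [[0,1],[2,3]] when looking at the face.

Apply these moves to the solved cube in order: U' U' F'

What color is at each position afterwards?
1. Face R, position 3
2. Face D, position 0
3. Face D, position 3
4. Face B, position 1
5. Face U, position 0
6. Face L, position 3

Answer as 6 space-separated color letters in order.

Answer: R R Y G W W

Derivation:
After move 1 (U'): U=WWWW F=OOGG R=GGRR B=RRBB L=BBOO
After move 2 (U'): U=WWWW F=BBGG R=OORR B=GGBB L=RROO
After move 3 (F'): F=BGBG U=WWOR R=YOYR D=ROYY L=RWOW
Query 1: R[3] = R
Query 2: D[0] = R
Query 3: D[3] = Y
Query 4: B[1] = G
Query 5: U[0] = W
Query 6: L[3] = W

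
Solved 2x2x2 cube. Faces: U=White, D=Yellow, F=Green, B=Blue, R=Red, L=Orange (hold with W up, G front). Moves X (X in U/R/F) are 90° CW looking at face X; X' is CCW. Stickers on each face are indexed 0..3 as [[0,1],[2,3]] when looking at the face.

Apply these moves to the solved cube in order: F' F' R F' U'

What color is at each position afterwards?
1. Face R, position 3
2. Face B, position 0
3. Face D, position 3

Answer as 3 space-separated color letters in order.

Answer: R B B

Derivation:
After move 1 (F'): F=GGGG U=WWRR R=YRYR D=OOYY L=OWOW
After move 2 (F'): F=GGGG U=WWYY R=OROR D=WWYY L=OROR
After move 3 (R): R=OORR U=WGYG F=GWGY D=WBYB B=YBWB
After move 4 (F'): F=WYGG U=WGOR R=BOWR D=RRYB L=OGOY
After move 5 (U'): U=GRWO F=OGGG R=WYWR B=BOWB L=YBOY
Query 1: R[3] = R
Query 2: B[0] = B
Query 3: D[3] = B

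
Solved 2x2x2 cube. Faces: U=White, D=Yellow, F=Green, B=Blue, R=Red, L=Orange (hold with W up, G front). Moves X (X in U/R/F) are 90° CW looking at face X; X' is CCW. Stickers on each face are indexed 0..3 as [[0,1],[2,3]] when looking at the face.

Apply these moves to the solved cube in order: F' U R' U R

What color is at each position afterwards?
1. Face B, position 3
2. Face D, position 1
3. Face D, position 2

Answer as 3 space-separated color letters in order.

After move 1 (F'): F=GGGG U=WWRR R=YRYR D=OOYY L=OWOW
After move 2 (U): U=RWRW F=YRGG R=BBYR B=OWBB L=GGOW
After move 3 (R'): R=BRBY U=RBRO F=YWGW D=ORYG B=YWOB
After move 4 (U): U=RROB F=BRGW R=YWBY B=GGOB L=YWOW
After move 5 (R): R=BYYW U=RROW F=BRGG D=OOYG B=BGRB
Query 1: B[3] = B
Query 2: D[1] = O
Query 3: D[2] = Y

Answer: B O Y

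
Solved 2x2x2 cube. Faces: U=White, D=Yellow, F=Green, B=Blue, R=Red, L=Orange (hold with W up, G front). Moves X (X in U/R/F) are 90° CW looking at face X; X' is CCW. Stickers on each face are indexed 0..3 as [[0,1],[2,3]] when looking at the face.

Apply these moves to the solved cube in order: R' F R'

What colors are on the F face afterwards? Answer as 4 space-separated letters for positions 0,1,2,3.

After move 1 (R'): R=RRRR U=WBWB F=GWGW D=YGYG B=YBYB
After move 2 (F): F=GGWW U=WBOO R=WRBR D=RRYG L=OYOG
After move 3 (R'): R=RRWB U=WYOY F=GBWO D=RGYW B=GBRB
Query: F face = GBWO

Answer: G B W O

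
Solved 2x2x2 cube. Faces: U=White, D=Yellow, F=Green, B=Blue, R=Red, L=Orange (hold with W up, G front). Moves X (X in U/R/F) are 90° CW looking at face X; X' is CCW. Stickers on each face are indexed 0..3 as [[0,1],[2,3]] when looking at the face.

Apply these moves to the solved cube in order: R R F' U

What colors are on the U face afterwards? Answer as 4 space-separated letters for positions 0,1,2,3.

Answer: R W R Y

Derivation:
After move 1 (R): R=RRRR U=WGWG F=GYGY D=YBYB B=WBWB
After move 2 (R): R=RRRR U=WYWY F=GBGB D=YWYW B=GBGB
After move 3 (F'): F=BBGG U=WYRR R=WRYR D=OOYW L=OYOW
After move 4 (U): U=RWRY F=WRGG R=GBYR B=OYGB L=BBOW
Query: U face = RWRY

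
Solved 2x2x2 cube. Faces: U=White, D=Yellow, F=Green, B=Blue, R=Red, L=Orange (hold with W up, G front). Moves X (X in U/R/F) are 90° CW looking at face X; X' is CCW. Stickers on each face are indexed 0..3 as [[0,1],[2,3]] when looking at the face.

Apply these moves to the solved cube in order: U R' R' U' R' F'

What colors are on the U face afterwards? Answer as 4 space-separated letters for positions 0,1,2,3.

Answer: Y R B R

Derivation:
After move 1 (U): U=WWWW F=RRGG R=BBRR B=OOBB L=GGOO
After move 2 (R'): R=BRBR U=WBWO F=RWGW D=YRYG B=YOYB
After move 3 (R'): R=RRBB U=WYWY F=RBGO D=YWYW B=GORB
After move 4 (U'): U=YYWW F=GGGO R=RBBB B=RRRB L=GOOO
After move 5 (R'): R=BBRB U=YRWR F=GYGW D=YGYO B=WRWB
After move 6 (F'): F=YWGG U=YRBR R=GBYB D=OOYO L=GROW
Query: U face = YRBR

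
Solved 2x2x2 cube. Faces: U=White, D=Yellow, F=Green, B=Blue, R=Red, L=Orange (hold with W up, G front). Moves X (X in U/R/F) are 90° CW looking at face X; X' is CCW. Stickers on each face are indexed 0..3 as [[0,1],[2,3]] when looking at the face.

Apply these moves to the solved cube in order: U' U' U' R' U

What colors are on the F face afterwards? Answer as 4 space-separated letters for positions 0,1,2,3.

After move 1 (U'): U=WWWW F=OOGG R=GGRR B=RRBB L=BBOO
After move 2 (U'): U=WWWW F=BBGG R=OORR B=GGBB L=RROO
After move 3 (U'): U=WWWW F=RRGG R=BBRR B=OOBB L=GGOO
After move 4 (R'): R=BRBR U=WBWO F=RWGW D=YRYG B=YOYB
After move 5 (U): U=WWOB F=BRGW R=YOBR B=GGYB L=RWOO
Query: F face = BRGW

Answer: B R G W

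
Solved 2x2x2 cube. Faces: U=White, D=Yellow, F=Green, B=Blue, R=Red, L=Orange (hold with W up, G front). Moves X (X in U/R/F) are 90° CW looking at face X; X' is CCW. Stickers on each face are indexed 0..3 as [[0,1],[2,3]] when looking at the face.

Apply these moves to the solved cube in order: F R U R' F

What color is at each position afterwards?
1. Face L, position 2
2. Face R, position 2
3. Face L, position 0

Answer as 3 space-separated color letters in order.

Answer: O O G

Derivation:
After move 1 (F): F=GGGG U=WWOO R=WRWR D=RRYY L=OYOY
After move 2 (R): R=WWRR U=WGOG F=GRGY D=RBYB B=OBWB
After move 3 (U): U=OWGG F=WWGY R=OBRR B=OYWB L=GROY
After move 4 (R'): R=BROR U=OWGO F=WWGG D=RWYY B=BYBB
After move 5 (F): F=GWGW U=OWYR R=GROR D=OBYY L=GROW
Query 1: L[2] = O
Query 2: R[2] = O
Query 3: L[0] = G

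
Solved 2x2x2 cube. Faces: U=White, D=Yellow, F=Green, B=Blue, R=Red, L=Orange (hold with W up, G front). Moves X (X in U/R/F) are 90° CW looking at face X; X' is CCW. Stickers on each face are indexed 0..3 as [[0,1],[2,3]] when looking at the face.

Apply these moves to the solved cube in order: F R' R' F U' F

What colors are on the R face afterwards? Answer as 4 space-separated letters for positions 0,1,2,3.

Answer: W G Y W

Derivation:
After move 1 (F): F=GGGG U=WWOO R=WRWR D=RRYY L=OYOY
After move 2 (R'): R=RRWW U=WBOB F=GWGO D=RGYG B=YBRB
After move 3 (R'): R=RWRW U=WROY F=GBGB D=RWYO B=GBGB
After move 4 (F): F=GGBB U=WRYY R=OWYW D=RRYO L=OROW
After move 5 (U'): U=RYWY F=ORBB R=GGYW B=OWGB L=GBOW
After move 6 (F): F=BOBR U=RYWB R=WGYW D=YGYO L=GROR
Query: R face = WGYW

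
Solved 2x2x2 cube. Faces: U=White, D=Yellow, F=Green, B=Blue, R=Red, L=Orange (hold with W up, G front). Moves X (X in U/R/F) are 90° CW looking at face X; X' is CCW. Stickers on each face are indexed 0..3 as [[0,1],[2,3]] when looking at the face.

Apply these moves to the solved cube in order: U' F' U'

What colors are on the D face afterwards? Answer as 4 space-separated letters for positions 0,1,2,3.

Answer: B O Y Y

Derivation:
After move 1 (U'): U=WWWW F=OOGG R=GGRR B=RRBB L=BBOO
After move 2 (F'): F=OGOG U=WWGR R=YGYR D=BOYY L=BWOW
After move 3 (U'): U=WRWG F=BWOG R=OGYR B=YGBB L=RROW
Query: D face = BOYY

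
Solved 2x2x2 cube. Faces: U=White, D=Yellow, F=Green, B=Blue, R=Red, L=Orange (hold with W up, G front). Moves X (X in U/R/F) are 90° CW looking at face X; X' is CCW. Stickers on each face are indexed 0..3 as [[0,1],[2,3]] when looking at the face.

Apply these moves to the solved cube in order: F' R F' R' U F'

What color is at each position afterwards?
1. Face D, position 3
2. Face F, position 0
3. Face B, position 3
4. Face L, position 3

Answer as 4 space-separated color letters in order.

After move 1 (F'): F=GGGG U=WWRR R=YRYR D=OOYY L=OWOW
After move 2 (R): R=YYRR U=WGRG F=GOGY D=OBYB B=RBWB
After move 3 (F'): F=OYGG U=WGYR R=BYOR D=WWYB L=OGOR
After move 4 (R'): R=YRBO U=WWYR F=OGGR D=WYYG B=BBWB
After move 5 (U): U=YWRW F=YRGR R=BBBO B=OGWB L=OGOR
After move 6 (F'): F=RRYG U=YWBB R=YBWO D=GRYG L=OWOR
Query 1: D[3] = G
Query 2: F[0] = R
Query 3: B[3] = B
Query 4: L[3] = R

Answer: G R B R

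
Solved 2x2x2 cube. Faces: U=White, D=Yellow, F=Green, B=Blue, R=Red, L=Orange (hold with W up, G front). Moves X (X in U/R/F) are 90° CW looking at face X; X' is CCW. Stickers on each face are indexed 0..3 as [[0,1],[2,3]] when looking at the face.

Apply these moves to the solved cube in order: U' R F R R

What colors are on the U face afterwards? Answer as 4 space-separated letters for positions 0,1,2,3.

After move 1 (U'): U=WWWW F=OOGG R=GGRR B=RRBB L=BBOO
After move 2 (R): R=RGRG U=WOWG F=OYGY D=YBYR B=WRWB
After move 3 (F): F=GOYY U=WOOB R=WGGG D=RRYR L=BYOB
After move 4 (R): R=GWGG U=WOOY F=GRYR D=RWYW B=BROB
After move 5 (R): R=GGGW U=WROR F=GWYW D=ROYB B=YROB
Query: U face = WROR

Answer: W R O R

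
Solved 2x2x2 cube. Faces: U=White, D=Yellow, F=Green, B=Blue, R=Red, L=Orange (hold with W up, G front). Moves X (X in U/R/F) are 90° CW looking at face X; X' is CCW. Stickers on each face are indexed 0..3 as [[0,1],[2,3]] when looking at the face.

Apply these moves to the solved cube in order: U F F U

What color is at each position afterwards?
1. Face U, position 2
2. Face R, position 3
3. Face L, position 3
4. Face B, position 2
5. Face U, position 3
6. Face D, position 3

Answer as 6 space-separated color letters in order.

Answer: Y R B B W Y

Derivation:
After move 1 (U): U=WWWW F=RRGG R=BBRR B=OOBB L=GGOO
After move 2 (F): F=GRGR U=WWOG R=WBWR D=RBYY L=GYOY
After move 3 (F): F=GGRR U=WWYY R=OBGR D=WWYY L=GROB
After move 4 (U): U=YWYW F=OBRR R=OOGR B=GRBB L=GGOB
Query 1: U[2] = Y
Query 2: R[3] = R
Query 3: L[3] = B
Query 4: B[2] = B
Query 5: U[3] = W
Query 6: D[3] = Y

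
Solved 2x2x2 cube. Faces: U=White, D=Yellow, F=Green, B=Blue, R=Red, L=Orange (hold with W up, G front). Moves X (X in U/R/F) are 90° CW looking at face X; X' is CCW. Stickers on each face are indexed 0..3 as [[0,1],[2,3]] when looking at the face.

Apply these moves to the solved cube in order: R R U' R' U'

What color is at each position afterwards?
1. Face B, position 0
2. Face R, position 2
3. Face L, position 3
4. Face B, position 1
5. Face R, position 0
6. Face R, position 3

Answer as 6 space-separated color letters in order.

Answer: B G O R O R

Derivation:
After move 1 (R): R=RRRR U=WGWG F=GYGY D=YBYB B=WBWB
After move 2 (R): R=RRRR U=WYWY F=GBGB D=YWYW B=GBGB
After move 3 (U'): U=YYWW F=OOGB R=GBRR B=RRGB L=GBOO
After move 4 (R'): R=BRGR U=YGWR F=OYGW D=YOYB B=WRWB
After move 5 (U'): U=GRYW F=GBGW R=OYGR B=BRWB L=WROO
Query 1: B[0] = B
Query 2: R[2] = G
Query 3: L[3] = O
Query 4: B[1] = R
Query 5: R[0] = O
Query 6: R[3] = R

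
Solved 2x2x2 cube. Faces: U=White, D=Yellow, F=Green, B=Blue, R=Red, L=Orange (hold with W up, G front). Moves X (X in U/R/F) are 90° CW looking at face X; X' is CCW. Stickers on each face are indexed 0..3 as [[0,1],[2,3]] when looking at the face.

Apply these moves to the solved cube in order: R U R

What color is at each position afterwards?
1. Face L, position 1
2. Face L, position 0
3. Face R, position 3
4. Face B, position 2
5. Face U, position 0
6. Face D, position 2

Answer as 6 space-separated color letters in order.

After move 1 (R): R=RRRR U=WGWG F=GYGY D=YBYB B=WBWB
After move 2 (U): U=WWGG F=RRGY R=WBRR B=OOWB L=GYOO
After move 3 (R): R=RWRB U=WRGY F=RBGB D=YWYO B=GOWB
Query 1: L[1] = Y
Query 2: L[0] = G
Query 3: R[3] = B
Query 4: B[2] = W
Query 5: U[0] = W
Query 6: D[2] = Y

Answer: Y G B W W Y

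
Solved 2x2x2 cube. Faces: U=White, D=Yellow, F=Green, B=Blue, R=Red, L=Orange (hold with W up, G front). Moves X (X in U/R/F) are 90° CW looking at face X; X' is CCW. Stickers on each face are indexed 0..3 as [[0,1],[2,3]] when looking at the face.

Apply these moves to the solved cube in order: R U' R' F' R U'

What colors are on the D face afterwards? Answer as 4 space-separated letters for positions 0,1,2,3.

Answer: B B Y B

Derivation:
After move 1 (R): R=RRRR U=WGWG F=GYGY D=YBYB B=WBWB
After move 2 (U'): U=GGWW F=OOGY R=GYRR B=RRWB L=WBOO
After move 3 (R'): R=YRGR U=GWWR F=OGGW D=YOYY B=BRBB
After move 4 (F'): F=GWOG U=GWYG R=ORYR D=BOYY L=WROW
After move 5 (R): R=YORR U=GWYG F=GOOY D=BBYB B=GRWB
After move 6 (U'): U=WGGY F=WROY R=GORR B=YOWB L=GROW
Query: D face = BBYB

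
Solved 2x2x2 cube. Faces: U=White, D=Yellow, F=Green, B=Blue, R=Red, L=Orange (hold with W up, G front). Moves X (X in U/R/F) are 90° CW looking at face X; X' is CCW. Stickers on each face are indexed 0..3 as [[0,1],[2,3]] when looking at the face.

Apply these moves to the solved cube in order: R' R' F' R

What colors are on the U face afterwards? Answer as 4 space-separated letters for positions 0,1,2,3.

After move 1 (R'): R=RRRR U=WBWB F=GWGW D=YGYG B=YBYB
After move 2 (R'): R=RRRR U=WYWY F=GBGB D=YWYW B=GBGB
After move 3 (F'): F=BBGG U=WYRR R=WRYR D=OOYW L=OYOW
After move 4 (R): R=YWRR U=WBRG F=BOGW D=OGYG B=RBYB
Query: U face = WBRG

Answer: W B R G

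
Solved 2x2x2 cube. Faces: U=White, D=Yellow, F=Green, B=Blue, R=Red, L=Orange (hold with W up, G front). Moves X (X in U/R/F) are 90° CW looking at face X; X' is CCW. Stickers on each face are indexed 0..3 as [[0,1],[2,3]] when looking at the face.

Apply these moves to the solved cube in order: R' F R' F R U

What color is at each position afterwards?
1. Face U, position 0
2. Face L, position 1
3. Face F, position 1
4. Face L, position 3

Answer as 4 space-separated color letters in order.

After move 1 (R'): R=RRRR U=WBWB F=GWGW D=YGYG B=YBYB
After move 2 (F): F=GGWW U=WBOO R=WRBR D=RRYG L=OYOG
After move 3 (R'): R=RRWB U=WYOY F=GBWO D=RGYW B=GBRB
After move 4 (F): F=WGOB U=WYGY R=ORYB D=WRYW L=OROG
After move 5 (R): R=YOBR U=WGGB F=WROW D=WRYG B=YBYB
After move 6 (U): U=GWBG F=YOOW R=YBBR B=ORYB L=WROG
Query 1: U[0] = G
Query 2: L[1] = R
Query 3: F[1] = O
Query 4: L[3] = G

Answer: G R O G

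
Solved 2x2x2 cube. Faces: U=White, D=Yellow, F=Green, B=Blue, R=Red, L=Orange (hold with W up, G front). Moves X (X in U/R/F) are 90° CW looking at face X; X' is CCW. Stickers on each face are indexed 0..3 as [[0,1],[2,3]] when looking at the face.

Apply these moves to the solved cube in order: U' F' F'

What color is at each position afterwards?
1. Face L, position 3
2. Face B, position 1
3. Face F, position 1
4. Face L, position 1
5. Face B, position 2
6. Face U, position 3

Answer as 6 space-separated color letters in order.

After move 1 (U'): U=WWWW F=OOGG R=GGRR B=RRBB L=BBOO
After move 2 (F'): F=OGOG U=WWGR R=YGYR D=BOYY L=BWOW
After move 3 (F'): F=GGOO U=WWYY R=OGBR D=WWYY L=BROG
Query 1: L[3] = G
Query 2: B[1] = R
Query 3: F[1] = G
Query 4: L[1] = R
Query 5: B[2] = B
Query 6: U[3] = Y

Answer: G R G R B Y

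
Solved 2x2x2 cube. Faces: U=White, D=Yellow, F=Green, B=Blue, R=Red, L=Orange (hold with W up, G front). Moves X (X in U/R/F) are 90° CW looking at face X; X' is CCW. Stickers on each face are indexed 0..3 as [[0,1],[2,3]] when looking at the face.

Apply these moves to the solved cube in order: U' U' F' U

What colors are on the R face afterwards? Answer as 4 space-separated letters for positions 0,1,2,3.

Answer: G G Y R

Derivation:
After move 1 (U'): U=WWWW F=OOGG R=GGRR B=RRBB L=BBOO
After move 2 (U'): U=WWWW F=BBGG R=OORR B=GGBB L=RROO
After move 3 (F'): F=BGBG U=WWOR R=YOYR D=ROYY L=RWOW
After move 4 (U): U=OWRW F=YOBG R=GGYR B=RWBB L=BGOW
Query: R face = GGYR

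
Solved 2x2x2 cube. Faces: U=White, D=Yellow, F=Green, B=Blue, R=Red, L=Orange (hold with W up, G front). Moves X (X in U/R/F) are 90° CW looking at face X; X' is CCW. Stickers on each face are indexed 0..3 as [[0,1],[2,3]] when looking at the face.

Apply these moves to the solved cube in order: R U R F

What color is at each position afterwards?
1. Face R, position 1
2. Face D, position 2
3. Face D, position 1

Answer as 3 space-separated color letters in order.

Answer: W Y R

Derivation:
After move 1 (R): R=RRRR U=WGWG F=GYGY D=YBYB B=WBWB
After move 2 (U): U=WWGG F=RRGY R=WBRR B=OOWB L=GYOO
After move 3 (R): R=RWRB U=WRGY F=RBGB D=YWYO B=GOWB
After move 4 (F): F=GRBB U=WROY R=GWYB D=RRYO L=GYOW
Query 1: R[1] = W
Query 2: D[2] = Y
Query 3: D[1] = R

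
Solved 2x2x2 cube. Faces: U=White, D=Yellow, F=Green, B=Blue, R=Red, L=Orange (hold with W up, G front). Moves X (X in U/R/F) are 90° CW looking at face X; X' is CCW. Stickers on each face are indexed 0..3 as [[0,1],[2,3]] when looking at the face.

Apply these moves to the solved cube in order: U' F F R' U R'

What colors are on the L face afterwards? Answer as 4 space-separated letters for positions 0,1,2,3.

Answer: G W O G

Derivation:
After move 1 (U'): U=WWWW F=OOGG R=GGRR B=RRBB L=BBOO
After move 2 (F): F=GOGO U=WWOB R=WGWR D=RGYY L=BYOY
After move 3 (F): F=GGOO U=WWYY R=OGBR D=WWYY L=BROG
After move 4 (R'): R=GROB U=WBYR F=GWOY D=WGYO B=YRWB
After move 5 (U): U=YWRB F=GROY R=YROB B=BRWB L=GWOG
After move 6 (R'): R=RBYO U=YWRB F=GWOB D=WRYY B=ORGB
Query: L face = GWOG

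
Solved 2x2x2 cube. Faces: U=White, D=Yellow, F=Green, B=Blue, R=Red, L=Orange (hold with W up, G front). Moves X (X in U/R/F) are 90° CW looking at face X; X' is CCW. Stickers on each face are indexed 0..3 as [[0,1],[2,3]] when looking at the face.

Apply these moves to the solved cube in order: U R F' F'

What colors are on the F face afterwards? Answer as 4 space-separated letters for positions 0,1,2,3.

After move 1 (U): U=WWWW F=RRGG R=BBRR B=OOBB L=GGOO
After move 2 (R): R=RBRB U=WRWG F=RYGY D=YBYO B=WOWB
After move 3 (F'): F=YYRG U=WRRR R=BBYB D=GOYO L=GGOW
After move 4 (F'): F=YGYR U=WRBY R=OBGB D=GWYO L=GROR
Query: F face = YGYR

Answer: Y G Y R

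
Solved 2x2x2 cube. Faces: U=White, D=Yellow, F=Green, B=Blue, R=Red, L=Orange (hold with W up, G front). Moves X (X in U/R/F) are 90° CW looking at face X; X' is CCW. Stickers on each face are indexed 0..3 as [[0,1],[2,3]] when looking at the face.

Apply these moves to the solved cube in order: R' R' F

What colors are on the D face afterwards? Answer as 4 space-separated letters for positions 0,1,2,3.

After move 1 (R'): R=RRRR U=WBWB F=GWGW D=YGYG B=YBYB
After move 2 (R'): R=RRRR U=WYWY F=GBGB D=YWYW B=GBGB
After move 3 (F): F=GGBB U=WYOO R=WRYR D=RRYW L=OYOW
Query: D face = RRYW

Answer: R R Y W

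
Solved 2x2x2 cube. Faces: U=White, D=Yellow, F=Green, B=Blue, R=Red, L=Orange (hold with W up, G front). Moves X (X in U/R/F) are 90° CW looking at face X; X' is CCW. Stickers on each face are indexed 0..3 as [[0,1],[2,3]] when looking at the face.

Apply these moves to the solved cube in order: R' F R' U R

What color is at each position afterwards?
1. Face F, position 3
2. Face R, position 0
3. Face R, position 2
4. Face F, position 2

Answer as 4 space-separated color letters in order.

After move 1 (R'): R=RRRR U=WBWB F=GWGW D=YGYG B=YBYB
After move 2 (F): F=GGWW U=WBOO R=WRBR D=RRYG L=OYOG
After move 3 (R'): R=RRWB U=WYOY F=GBWO D=RGYW B=GBRB
After move 4 (U): U=OWYY F=RRWO R=GBWB B=OYRB L=GBOG
After move 5 (R): R=WGBB U=ORYO F=RGWW D=RRYO B=YYWB
Query 1: F[3] = W
Query 2: R[0] = W
Query 3: R[2] = B
Query 4: F[2] = W

Answer: W W B W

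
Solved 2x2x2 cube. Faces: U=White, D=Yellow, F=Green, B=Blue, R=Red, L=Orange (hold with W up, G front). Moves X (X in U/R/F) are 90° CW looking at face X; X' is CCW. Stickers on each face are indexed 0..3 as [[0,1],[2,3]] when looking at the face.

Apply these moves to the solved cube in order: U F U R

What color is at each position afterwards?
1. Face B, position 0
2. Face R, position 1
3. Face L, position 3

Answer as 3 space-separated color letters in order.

Answer: W O Y

Derivation:
After move 1 (U): U=WWWW F=RRGG R=BBRR B=OOBB L=GGOO
After move 2 (F): F=GRGR U=WWOG R=WBWR D=RBYY L=GYOY
After move 3 (U): U=OWGW F=WBGR R=OOWR B=GYBB L=GROY
After move 4 (R): R=WORO U=OBGR F=WBGY D=RBYG B=WYWB
Query 1: B[0] = W
Query 2: R[1] = O
Query 3: L[3] = Y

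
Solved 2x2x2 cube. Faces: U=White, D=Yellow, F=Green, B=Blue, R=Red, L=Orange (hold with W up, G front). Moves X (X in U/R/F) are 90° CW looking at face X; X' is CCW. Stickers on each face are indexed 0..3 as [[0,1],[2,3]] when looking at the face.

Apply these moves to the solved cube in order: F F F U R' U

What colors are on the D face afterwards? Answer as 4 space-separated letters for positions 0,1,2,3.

Answer: O R Y G

Derivation:
After move 1 (F): F=GGGG U=WWOO R=WRWR D=RRYY L=OYOY
After move 2 (F): F=GGGG U=WWYY R=OROR D=WWYY L=OROR
After move 3 (F): F=GGGG U=WWRR R=YRYR D=OOYY L=OWOW
After move 4 (U): U=RWRW F=YRGG R=BBYR B=OWBB L=GGOW
After move 5 (R'): R=BRBY U=RBRO F=YWGW D=ORYG B=YWOB
After move 6 (U): U=RROB F=BRGW R=YWBY B=GGOB L=YWOW
Query: D face = ORYG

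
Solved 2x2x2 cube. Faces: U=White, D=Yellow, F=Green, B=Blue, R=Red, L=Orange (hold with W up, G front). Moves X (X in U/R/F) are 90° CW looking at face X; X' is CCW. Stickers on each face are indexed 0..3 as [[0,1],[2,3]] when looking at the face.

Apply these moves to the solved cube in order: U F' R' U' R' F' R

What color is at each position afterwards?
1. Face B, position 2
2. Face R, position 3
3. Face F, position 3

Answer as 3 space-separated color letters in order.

After move 1 (U): U=WWWW F=RRGG R=BBRR B=OOBB L=GGOO
After move 2 (F'): F=RGRG U=WWBR R=YBYR D=GOYY L=GWOW
After move 3 (R'): R=BRYY U=WBBO F=RWRR D=GGYG B=YOOB
After move 4 (U'): U=BOWB F=GWRR R=RWYY B=BROB L=YOOW
After move 5 (R'): R=WYRY U=BOWB F=GORB D=GWYR B=GRGB
After move 6 (F'): F=OBGR U=BOWR R=WYGY D=OWYR L=YBOW
After move 7 (R): R=GWYY U=BBWR F=OWGR D=OGYG B=RROB
Query 1: B[2] = O
Query 2: R[3] = Y
Query 3: F[3] = R

Answer: O Y R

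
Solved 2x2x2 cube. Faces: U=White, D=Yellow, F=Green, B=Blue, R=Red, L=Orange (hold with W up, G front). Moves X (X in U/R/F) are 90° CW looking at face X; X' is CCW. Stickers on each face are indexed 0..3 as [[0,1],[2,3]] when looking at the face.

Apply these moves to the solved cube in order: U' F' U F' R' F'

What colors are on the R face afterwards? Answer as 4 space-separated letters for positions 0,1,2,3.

Answer: G R G B

Derivation:
After move 1 (U'): U=WWWW F=OOGG R=GGRR B=RRBB L=BBOO
After move 2 (F'): F=OGOG U=WWGR R=YGYR D=BOYY L=BWOW
After move 3 (U): U=GWRW F=YGOG R=RRYR B=BWBB L=OGOW
After move 4 (F'): F=GGYO U=GWRY R=ORBR D=GWYY L=OWOR
After move 5 (R'): R=RROB U=GBRB F=GWYY D=GGYO B=YWWB
After move 6 (F'): F=WYGY U=GBRO R=GRGB D=WRYO L=OBOR
Query: R face = GRGB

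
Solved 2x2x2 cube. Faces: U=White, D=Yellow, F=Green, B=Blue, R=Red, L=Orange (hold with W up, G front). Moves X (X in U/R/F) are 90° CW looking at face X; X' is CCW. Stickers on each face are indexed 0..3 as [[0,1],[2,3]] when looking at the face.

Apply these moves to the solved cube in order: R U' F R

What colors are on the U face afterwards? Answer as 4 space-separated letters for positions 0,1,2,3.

Answer: G O O O

Derivation:
After move 1 (R): R=RRRR U=WGWG F=GYGY D=YBYB B=WBWB
After move 2 (U'): U=GGWW F=OOGY R=GYRR B=RRWB L=WBOO
After move 3 (F): F=GOYO U=GGOB R=WYWR D=RGYB L=WYOB
After move 4 (R): R=WWRY U=GOOO F=GGYB D=RWYR B=BRGB
Query: U face = GOOO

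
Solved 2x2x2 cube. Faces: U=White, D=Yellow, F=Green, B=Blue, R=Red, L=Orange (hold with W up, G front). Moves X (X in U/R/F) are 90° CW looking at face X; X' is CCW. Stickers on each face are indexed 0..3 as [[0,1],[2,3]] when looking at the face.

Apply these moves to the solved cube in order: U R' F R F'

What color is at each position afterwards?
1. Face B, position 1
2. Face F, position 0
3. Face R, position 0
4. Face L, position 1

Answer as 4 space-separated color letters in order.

Answer: O B Y W

Derivation:
After move 1 (U): U=WWWW F=RRGG R=BBRR B=OOBB L=GGOO
After move 2 (R'): R=BRBR U=WBWO F=RWGW D=YRYG B=YOYB
After move 3 (F): F=GRWW U=WBOG R=WROR D=BBYG L=GYOR
After move 4 (R): R=OWRR U=WROW F=GBWG D=BYYY B=GOBB
After move 5 (F'): F=BGGW U=WROR R=YWBR D=YRYY L=GWOO
Query 1: B[1] = O
Query 2: F[0] = B
Query 3: R[0] = Y
Query 4: L[1] = W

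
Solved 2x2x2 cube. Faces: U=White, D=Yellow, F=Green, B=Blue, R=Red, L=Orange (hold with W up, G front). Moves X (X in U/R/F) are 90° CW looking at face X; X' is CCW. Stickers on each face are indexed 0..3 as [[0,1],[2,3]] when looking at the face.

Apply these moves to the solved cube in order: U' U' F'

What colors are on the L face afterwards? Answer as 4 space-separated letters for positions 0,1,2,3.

After move 1 (U'): U=WWWW F=OOGG R=GGRR B=RRBB L=BBOO
After move 2 (U'): U=WWWW F=BBGG R=OORR B=GGBB L=RROO
After move 3 (F'): F=BGBG U=WWOR R=YOYR D=ROYY L=RWOW
Query: L face = RWOW

Answer: R W O W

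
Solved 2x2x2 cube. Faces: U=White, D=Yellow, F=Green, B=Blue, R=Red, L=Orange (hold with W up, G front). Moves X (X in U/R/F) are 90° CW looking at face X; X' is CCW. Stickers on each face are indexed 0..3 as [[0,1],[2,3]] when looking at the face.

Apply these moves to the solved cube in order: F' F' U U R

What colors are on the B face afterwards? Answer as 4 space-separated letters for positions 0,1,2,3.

Answer: W G Y B

Derivation:
After move 1 (F'): F=GGGG U=WWRR R=YRYR D=OOYY L=OWOW
After move 2 (F'): F=GGGG U=WWYY R=OROR D=WWYY L=OROR
After move 3 (U): U=YWYW F=ORGG R=BBOR B=ORBB L=GGOR
After move 4 (U): U=YYWW F=BBGG R=OROR B=GGBB L=OROR
After move 5 (R): R=OORR U=YBWG F=BWGY D=WBYG B=WGYB
Query: B face = WGYB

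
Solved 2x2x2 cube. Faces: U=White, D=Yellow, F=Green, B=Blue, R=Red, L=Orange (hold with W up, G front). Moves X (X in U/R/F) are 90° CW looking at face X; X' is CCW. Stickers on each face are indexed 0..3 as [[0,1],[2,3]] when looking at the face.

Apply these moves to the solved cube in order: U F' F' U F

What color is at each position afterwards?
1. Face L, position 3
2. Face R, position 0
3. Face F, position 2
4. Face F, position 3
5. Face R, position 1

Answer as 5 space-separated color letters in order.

Answer: W Y R B O

Derivation:
After move 1 (U): U=WWWW F=RRGG R=BBRR B=OOBB L=GGOO
After move 2 (F'): F=RGRG U=WWBR R=YBYR D=GOYY L=GWOW
After move 3 (F'): F=GGRR U=WWYY R=OBGR D=WWYY L=GROB
After move 4 (U): U=YWYW F=OBRR R=OOGR B=GRBB L=GGOB
After move 5 (F): F=RORB U=YWBG R=YOWR D=GOYY L=GWOW
Query 1: L[3] = W
Query 2: R[0] = Y
Query 3: F[2] = R
Query 4: F[3] = B
Query 5: R[1] = O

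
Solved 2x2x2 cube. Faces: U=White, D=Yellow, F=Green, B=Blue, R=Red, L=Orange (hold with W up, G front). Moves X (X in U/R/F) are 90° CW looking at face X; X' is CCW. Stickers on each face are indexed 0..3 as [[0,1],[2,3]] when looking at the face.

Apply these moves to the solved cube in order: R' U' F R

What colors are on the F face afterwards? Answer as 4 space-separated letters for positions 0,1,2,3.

After move 1 (R'): R=RRRR U=WBWB F=GWGW D=YGYG B=YBYB
After move 2 (U'): U=BBWW F=OOGW R=GWRR B=RRYB L=YBOO
After move 3 (F): F=GOWO U=BBOB R=WWWR D=RGYG L=YYOG
After move 4 (R): R=WWRW U=BOOO F=GGWG D=RYYR B=BRBB
Query: F face = GGWG

Answer: G G W G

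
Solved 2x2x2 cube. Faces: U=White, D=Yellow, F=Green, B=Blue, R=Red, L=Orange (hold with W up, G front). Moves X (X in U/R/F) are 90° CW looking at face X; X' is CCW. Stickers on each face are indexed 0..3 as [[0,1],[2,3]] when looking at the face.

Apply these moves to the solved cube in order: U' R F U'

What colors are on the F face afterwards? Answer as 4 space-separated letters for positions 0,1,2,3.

After move 1 (U'): U=WWWW F=OOGG R=GGRR B=RRBB L=BBOO
After move 2 (R): R=RGRG U=WOWG F=OYGY D=YBYR B=WRWB
After move 3 (F): F=GOYY U=WOOB R=WGGG D=RRYR L=BYOB
After move 4 (U'): U=OBWO F=BYYY R=GOGG B=WGWB L=WROB
Query: F face = BYYY

Answer: B Y Y Y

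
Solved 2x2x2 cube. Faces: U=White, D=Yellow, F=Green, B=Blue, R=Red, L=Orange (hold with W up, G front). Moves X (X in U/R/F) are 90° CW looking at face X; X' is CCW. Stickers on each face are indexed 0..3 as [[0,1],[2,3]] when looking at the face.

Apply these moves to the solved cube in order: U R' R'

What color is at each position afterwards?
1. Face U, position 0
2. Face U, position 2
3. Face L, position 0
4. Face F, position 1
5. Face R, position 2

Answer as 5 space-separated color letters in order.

After move 1 (U): U=WWWW F=RRGG R=BBRR B=OOBB L=GGOO
After move 2 (R'): R=BRBR U=WBWO F=RWGW D=YRYG B=YOYB
After move 3 (R'): R=RRBB U=WYWY F=RBGO D=YWYW B=GORB
Query 1: U[0] = W
Query 2: U[2] = W
Query 3: L[0] = G
Query 4: F[1] = B
Query 5: R[2] = B

Answer: W W G B B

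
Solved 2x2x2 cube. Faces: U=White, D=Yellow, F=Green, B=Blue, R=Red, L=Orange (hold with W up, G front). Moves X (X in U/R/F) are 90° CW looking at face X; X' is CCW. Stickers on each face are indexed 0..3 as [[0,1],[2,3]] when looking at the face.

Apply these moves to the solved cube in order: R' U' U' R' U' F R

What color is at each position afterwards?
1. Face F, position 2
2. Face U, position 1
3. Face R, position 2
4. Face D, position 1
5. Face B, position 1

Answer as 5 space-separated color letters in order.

Answer: W R R G R

Derivation:
After move 1 (R'): R=RRRR U=WBWB F=GWGW D=YGYG B=YBYB
After move 2 (U'): U=BBWW F=OOGW R=GWRR B=RRYB L=YBOO
After move 3 (U'): U=BWBW F=YBGW R=OORR B=GWYB L=RROO
After move 4 (R'): R=OROR U=BYBG F=YWGW D=YBYW B=GWGB
After move 5 (U'): U=YGBB F=RRGW R=YWOR B=ORGB L=GWOO
After move 6 (F): F=GRWR U=YGOW R=BWBR D=OYYW L=GYOB
After move 7 (R): R=BBRW U=YROR F=GYWW D=OGYO B=WRGB
Query 1: F[2] = W
Query 2: U[1] = R
Query 3: R[2] = R
Query 4: D[1] = G
Query 5: B[1] = R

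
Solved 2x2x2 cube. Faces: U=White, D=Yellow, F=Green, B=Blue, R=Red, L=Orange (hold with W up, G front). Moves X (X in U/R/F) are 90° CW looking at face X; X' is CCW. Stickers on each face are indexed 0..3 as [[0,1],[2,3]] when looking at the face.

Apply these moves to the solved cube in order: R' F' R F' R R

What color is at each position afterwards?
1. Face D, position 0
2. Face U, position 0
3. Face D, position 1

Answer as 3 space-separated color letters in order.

Answer: B W W

Derivation:
After move 1 (R'): R=RRRR U=WBWB F=GWGW D=YGYG B=YBYB
After move 2 (F'): F=WWGG U=WBRR R=GRYR D=OOYG L=OBOW
After move 3 (R): R=YGRR U=WWRG F=WOGG D=OYYY B=RBBB
After move 4 (F'): F=OGWG U=WWYR R=YGOR D=BWYY L=OGOR
After move 5 (R): R=OYRG U=WGYG F=OWWY D=BBYR B=RBWB
After move 6 (R): R=ROGY U=WWYY F=OBWR D=BWYR B=GBGB
Query 1: D[0] = B
Query 2: U[0] = W
Query 3: D[1] = W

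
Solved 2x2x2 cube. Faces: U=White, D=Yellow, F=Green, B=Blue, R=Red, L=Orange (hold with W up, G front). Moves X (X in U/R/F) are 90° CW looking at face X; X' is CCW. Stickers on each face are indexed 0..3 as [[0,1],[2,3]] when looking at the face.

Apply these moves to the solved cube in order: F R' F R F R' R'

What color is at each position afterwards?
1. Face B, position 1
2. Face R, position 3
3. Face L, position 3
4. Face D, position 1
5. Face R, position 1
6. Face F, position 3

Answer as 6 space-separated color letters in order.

After move 1 (F): F=GGGG U=WWOO R=WRWR D=RRYY L=OYOY
After move 2 (R'): R=RRWW U=WBOB F=GWGO D=RGYG B=YBRB
After move 3 (F): F=GGOW U=WBYY R=ORBW D=WRYG L=OROG
After move 4 (R): R=BOWR U=WGYW F=GROG D=WRYY B=YBBB
After move 5 (F): F=OGGR U=WGGR R=YOWR D=WBYY L=OWOR
After move 6 (R'): R=ORYW U=WBGY F=OGGR D=WGYR B=YBBB
After move 7 (R'): R=RWOY U=WBGY F=OBGY D=WGYR B=RBGB
Query 1: B[1] = B
Query 2: R[3] = Y
Query 3: L[3] = R
Query 4: D[1] = G
Query 5: R[1] = W
Query 6: F[3] = Y

Answer: B Y R G W Y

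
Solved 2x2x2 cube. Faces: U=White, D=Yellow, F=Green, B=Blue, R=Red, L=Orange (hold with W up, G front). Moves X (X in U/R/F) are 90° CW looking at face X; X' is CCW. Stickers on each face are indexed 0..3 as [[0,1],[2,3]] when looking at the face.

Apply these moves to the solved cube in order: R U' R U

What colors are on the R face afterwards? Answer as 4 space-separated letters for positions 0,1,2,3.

After move 1 (R): R=RRRR U=WGWG F=GYGY D=YBYB B=WBWB
After move 2 (U'): U=GGWW F=OOGY R=GYRR B=RRWB L=WBOO
After move 3 (R): R=RGRY U=GOWY F=OBGB D=YWYR B=WRGB
After move 4 (U): U=WGYO F=RGGB R=WRRY B=WBGB L=OBOO
Query: R face = WRRY

Answer: W R R Y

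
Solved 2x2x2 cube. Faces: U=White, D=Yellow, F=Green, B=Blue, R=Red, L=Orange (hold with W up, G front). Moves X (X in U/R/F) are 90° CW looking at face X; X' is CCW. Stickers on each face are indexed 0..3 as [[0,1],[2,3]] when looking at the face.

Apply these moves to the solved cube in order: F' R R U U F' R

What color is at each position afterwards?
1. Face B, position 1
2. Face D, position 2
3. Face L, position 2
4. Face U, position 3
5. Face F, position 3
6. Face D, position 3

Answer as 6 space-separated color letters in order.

Answer: B Y O G R G

Derivation:
After move 1 (F'): F=GGGG U=WWRR R=YRYR D=OOYY L=OWOW
After move 2 (R): R=YYRR U=WGRG F=GOGY D=OBYB B=RBWB
After move 3 (R): R=RYRY U=WORY F=GBGB D=OWYR B=GBGB
After move 4 (U): U=RWYO F=RYGB R=GBRY B=OWGB L=GBOW
After move 5 (U): U=YROW F=GBGB R=OWRY B=GBGB L=RYOW
After move 6 (F'): F=BBGG U=YROR R=WWOY D=YWYR L=RWOO
After move 7 (R): R=OWYW U=YBOG F=BWGR D=YGYG B=RBRB
Query 1: B[1] = B
Query 2: D[2] = Y
Query 3: L[2] = O
Query 4: U[3] = G
Query 5: F[3] = R
Query 6: D[3] = G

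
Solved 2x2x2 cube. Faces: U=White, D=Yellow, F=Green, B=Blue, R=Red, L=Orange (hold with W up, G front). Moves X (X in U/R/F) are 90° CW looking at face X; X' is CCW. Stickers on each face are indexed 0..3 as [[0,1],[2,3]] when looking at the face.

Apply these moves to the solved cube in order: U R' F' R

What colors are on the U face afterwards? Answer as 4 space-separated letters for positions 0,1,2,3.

Answer: W W B G

Derivation:
After move 1 (U): U=WWWW F=RRGG R=BBRR B=OOBB L=GGOO
After move 2 (R'): R=BRBR U=WBWO F=RWGW D=YRYG B=YOYB
After move 3 (F'): F=WWRG U=WBBB R=RRYR D=GOYG L=GOOW
After move 4 (R): R=YRRR U=WWBG F=WORG D=GYYY B=BOBB
Query: U face = WWBG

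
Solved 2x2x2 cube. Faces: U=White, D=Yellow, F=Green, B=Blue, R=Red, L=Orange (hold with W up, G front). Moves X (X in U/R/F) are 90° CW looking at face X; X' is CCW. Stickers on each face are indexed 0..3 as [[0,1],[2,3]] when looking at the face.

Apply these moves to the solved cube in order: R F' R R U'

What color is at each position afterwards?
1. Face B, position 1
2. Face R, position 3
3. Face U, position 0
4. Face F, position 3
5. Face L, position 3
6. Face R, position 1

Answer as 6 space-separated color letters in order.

After move 1 (R): R=RRRR U=WGWG F=GYGY D=YBYB B=WBWB
After move 2 (F'): F=YYGG U=WGRR R=BRYR D=OOYB L=OGOW
After move 3 (R): R=YBRR U=WYRG F=YOGB D=OWYW B=RBGB
After move 4 (R): R=RYRB U=WORB F=YWGW D=OGYR B=GBYB
After move 5 (U'): U=OBWR F=OGGW R=YWRB B=RYYB L=GBOW
Query 1: B[1] = Y
Query 2: R[3] = B
Query 3: U[0] = O
Query 4: F[3] = W
Query 5: L[3] = W
Query 6: R[1] = W

Answer: Y B O W W W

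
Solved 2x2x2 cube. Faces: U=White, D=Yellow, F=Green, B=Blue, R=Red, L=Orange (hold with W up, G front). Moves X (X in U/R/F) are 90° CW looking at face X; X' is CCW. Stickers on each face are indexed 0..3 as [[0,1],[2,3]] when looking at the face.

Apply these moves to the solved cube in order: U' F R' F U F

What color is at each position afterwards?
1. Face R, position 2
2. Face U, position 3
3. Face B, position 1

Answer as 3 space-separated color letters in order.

Answer: B G R

Derivation:
After move 1 (U'): U=WWWW F=OOGG R=GGRR B=RRBB L=BBOO
After move 2 (F): F=GOGO U=WWOB R=WGWR D=RGYY L=BYOY
After move 3 (R'): R=GRWW U=WBOR F=GWGB D=ROYO B=YRGB
After move 4 (F): F=GGBW U=WBYY R=ORRW D=WGYO L=BROO
After move 5 (U): U=YWYB F=ORBW R=YRRW B=BRGB L=GGOO
After move 6 (F): F=BOWR U=YWOG R=YRBW D=RYYO L=GWOG
Query 1: R[2] = B
Query 2: U[3] = G
Query 3: B[1] = R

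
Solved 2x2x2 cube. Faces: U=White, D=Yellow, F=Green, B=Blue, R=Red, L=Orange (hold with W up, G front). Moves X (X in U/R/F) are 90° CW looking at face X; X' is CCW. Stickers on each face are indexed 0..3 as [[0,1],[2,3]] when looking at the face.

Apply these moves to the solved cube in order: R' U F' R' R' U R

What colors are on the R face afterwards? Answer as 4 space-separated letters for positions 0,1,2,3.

Answer: B G G O

Derivation:
After move 1 (R'): R=RRRR U=WBWB F=GWGW D=YGYG B=YBYB
After move 2 (U): U=WWBB F=RRGW R=YBRR B=OOYB L=GWOO
After move 3 (F'): F=RWRG U=WWYR R=GBYR D=WOYG L=GBOB
After move 4 (R'): R=BRGY U=WYYO F=RWRR D=WWYG B=GOOB
After move 5 (R'): R=RYBG U=WOYG F=RYRO D=WWYR B=GOWB
After move 6 (U): U=YWGO F=RYRO R=GOBG B=GBWB L=RYOB
After move 7 (R): R=BGGO U=YYGO F=RWRR D=WWYG B=OBWB
Query: R face = BGGO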